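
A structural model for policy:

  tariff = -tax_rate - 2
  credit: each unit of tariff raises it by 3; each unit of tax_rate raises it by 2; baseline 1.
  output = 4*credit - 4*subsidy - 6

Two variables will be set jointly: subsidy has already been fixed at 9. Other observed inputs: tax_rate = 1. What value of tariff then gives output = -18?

With subsidy held at 9:
Intervening on tariff fixes its value directly, overriding its dependence on tax_rate.
Substituting into the credit equation gives credit = 3*tariff + 3.
So output = 12*tariff - 30.
Solve 12*tariff - 30 = -18: tariff = (-18 + 30) / 12 = 1.

tariff = 1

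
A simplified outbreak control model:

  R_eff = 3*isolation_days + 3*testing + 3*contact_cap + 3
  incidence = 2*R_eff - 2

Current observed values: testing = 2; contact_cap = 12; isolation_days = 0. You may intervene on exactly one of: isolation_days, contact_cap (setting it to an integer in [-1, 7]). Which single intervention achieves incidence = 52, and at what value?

set contact_cap = 6

Intervening on isolation_days: incidence = 6*isolation_days + 88. Reaching 52 requires isolation_days = -6, outside [-1, 7].
Intervening on contact_cap: with other inputs at their observed values, incidence = 6*contact_cap + 16. Solving for 52 gives contact_cap = 6, within [-1, 7].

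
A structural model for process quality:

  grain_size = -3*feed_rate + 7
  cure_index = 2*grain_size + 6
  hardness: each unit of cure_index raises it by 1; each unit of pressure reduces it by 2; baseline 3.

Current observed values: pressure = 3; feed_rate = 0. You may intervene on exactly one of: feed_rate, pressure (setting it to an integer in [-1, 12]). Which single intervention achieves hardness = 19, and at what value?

Intervening on feed_rate: hardness = -6*feed_rate + 17. Reaching 19 requires feed_rate = -1/3, not an integer.
Intervening on pressure: with other inputs at their observed values, hardness = -2*pressure + 23. Solving for 19 gives pressure = 2, within [-1, 12].

set pressure = 2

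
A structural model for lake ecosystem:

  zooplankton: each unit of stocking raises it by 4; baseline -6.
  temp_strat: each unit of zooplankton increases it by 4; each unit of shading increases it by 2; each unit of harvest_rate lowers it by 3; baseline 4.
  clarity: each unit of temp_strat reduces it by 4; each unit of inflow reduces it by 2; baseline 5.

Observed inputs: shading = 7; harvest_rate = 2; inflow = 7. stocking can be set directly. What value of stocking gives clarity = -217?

stocking = 4

Substituting into the temp_strat equation gives temp_strat = 16*stocking - 12.
Substituting into the clarity equation gives clarity = -64*stocking + 39.
Solve -64*stocking + 39 = -217: stocking = (-217 - 39) / -64 = 4.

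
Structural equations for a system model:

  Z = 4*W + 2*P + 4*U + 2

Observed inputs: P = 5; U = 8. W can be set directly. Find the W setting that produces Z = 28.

W = -4

Substituting into the Z equation gives Z = 4*W + 44.
Solve 4*W + 44 = 28: W = (28 - 44) / 4 = -4.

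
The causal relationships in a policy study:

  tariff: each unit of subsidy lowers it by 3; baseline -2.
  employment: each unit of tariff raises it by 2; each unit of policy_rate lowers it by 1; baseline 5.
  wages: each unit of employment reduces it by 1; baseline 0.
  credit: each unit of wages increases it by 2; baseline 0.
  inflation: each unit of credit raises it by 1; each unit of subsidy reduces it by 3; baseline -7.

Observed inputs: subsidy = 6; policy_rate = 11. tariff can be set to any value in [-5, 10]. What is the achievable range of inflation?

Intervening on tariff fixes its value directly, overriding its dependence on subsidy.
Substituting into the employment equation gives employment = 2*tariff - 6.
So wages = -2*tariff + 6.
Substituting into the credit equation gives credit = -4*tariff + 12.
inflation becomes -4*tariff - 13.
Linear in tariff, so extremes are at the endpoints: tariff = -5 gives inflation = 7; tariff = 10 gives inflation = -53.

-53 to 7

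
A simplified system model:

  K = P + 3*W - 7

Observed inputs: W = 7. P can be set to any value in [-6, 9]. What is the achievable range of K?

Substituting into the K equation gives K = P + 14.
Linear in P, so extremes are at the endpoints: P = -6 gives K = 8; P = 9 gives K = 23.

8 to 23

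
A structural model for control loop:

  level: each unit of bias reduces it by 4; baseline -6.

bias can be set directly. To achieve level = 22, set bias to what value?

Solve -4*bias - 6 = 22: bias = (22 + 6) / -4 = -7.

bias = -7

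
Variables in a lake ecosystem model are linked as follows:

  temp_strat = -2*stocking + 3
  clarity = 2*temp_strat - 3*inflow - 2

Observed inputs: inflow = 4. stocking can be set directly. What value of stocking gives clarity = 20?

Substituting into the clarity equation gives clarity = -4*stocking - 8.
Solve -4*stocking - 8 = 20: stocking = (20 + 8) / -4 = -7.

stocking = -7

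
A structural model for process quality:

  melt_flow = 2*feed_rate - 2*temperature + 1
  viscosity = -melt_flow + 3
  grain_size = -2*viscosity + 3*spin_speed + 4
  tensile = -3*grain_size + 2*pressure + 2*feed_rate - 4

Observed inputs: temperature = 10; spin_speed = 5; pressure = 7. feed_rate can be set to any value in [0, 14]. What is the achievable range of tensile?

Substituting into the melt_flow equation gives melt_flow = 2*feed_rate - 19.
Substituting into the viscosity equation gives viscosity = -2*feed_rate + 22.
Substituting into the grain_size equation gives grain_size = 4*feed_rate - 25.
This gives tensile = -10*feed_rate + 85.
Linear in feed_rate, so extremes are at the endpoints: feed_rate = 0 gives tensile = 85; feed_rate = 14 gives tensile = -55.

-55 to 85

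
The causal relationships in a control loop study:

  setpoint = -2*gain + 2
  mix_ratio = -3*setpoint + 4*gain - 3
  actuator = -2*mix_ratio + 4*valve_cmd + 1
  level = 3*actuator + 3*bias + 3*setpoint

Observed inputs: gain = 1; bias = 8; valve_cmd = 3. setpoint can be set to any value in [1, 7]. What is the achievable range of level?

78 to 204

Intervening on setpoint fixes its value directly, overriding its dependence on gain.
Substituting into the mix_ratio equation gives mix_ratio = -3*setpoint + 1.
Substituting into the actuator equation gives actuator = 6*setpoint + 11.
Substituting into the level equation gives level = 21*setpoint + 57.
Linear in setpoint, so extremes are at the endpoints: setpoint = 1 gives level = 78; setpoint = 7 gives level = 204.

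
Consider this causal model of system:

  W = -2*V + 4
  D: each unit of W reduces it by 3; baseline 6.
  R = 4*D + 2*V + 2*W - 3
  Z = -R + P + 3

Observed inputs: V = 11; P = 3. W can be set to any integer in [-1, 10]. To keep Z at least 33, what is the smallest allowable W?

Intervening on W fixes its value directly, overriding its dependence on V.
Substituting into the R equation gives R = -10*W + 43.
Substituting into the Z equation gives Z = 10*W - 37.
Require 10*W - 37 ≥ 33, so W ≥ 7.
The smallest integer in [-1, 10] satisfying this is 7.

W = 7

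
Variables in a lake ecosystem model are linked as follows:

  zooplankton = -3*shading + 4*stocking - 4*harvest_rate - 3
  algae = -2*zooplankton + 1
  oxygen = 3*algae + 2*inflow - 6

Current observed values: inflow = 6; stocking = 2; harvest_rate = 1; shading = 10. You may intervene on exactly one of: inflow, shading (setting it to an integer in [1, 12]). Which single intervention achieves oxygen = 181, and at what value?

set inflow = 5

Intervening on inflow: with other inputs at their observed values, oxygen = 2*inflow + 171. Solving for 181 gives inflow = 5, within [1, 12].
Intervening on shading: oxygen = 18*shading + 3. Reaching 181 requires shading = 89/9, not an integer.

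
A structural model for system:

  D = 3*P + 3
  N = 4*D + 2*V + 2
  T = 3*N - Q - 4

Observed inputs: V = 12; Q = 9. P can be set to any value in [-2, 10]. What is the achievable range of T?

29 to 461

Substituting into the N equation gives N = 12*P + 38.
T becomes 36*P + 101.
Linear in P, so extremes are at the endpoints: P = -2 gives T = 29; P = 10 gives T = 461.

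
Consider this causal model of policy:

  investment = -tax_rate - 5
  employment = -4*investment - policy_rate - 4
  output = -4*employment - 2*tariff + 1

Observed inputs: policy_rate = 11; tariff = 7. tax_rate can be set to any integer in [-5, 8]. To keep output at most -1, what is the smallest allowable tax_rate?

Substituting into the employment equation gives employment = 4*tax_rate + 5.
output becomes -16*tax_rate - 33.
Require -16*tax_rate - 33 ≤ -1, so tax_rate ≥ -2.
The smallest integer in [-5, 8] satisfying this is -2.

tax_rate = -2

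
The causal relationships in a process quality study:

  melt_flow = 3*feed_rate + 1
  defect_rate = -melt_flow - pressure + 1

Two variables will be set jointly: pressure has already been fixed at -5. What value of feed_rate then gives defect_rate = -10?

With pressure held at -5:
Substituting into the defect_rate equation gives defect_rate = -3*feed_rate + 5.
Solve -3*feed_rate + 5 = -10: feed_rate = (-10 - 5) / -3 = 5.

feed_rate = 5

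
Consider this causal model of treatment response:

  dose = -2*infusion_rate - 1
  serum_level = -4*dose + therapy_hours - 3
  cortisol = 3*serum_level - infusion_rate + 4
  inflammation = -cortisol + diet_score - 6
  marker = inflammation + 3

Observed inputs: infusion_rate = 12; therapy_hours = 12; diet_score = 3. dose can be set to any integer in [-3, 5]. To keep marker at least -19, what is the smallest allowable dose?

dose = 0

Intervening on dose fixes its value directly, overriding its dependence on infusion_rate.
Substituting into the serum_level equation gives serum_level = -4*dose + 9.
This gives cortisol = -12*dose + 19.
Substituting into the inflammation equation gives inflammation = 12*dose - 22.
So marker = 12*dose - 19.
Require 12*dose - 19 ≥ -19, so dose ≥ 0.
The smallest integer in [-3, 5] satisfying this is 0.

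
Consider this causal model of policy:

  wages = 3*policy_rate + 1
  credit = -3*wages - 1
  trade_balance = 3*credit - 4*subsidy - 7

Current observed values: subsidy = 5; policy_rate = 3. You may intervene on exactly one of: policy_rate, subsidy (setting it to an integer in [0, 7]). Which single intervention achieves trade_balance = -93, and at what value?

Intervening on policy_rate: with other inputs at their observed values, trade_balance = -27*policy_rate - 39. Solving for -93 gives policy_rate = 2, within [0, 7].
Intervening on subsidy: trade_balance = -4*subsidy - 100. Reaching -93 requires subsidy = -7/4, not an integer.

set policy_rate = 2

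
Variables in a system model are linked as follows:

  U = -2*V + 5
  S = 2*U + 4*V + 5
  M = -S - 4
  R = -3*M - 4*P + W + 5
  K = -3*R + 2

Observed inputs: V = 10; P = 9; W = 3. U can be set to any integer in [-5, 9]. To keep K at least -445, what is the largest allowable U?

Intervening on U fixes its value directly, overriding its dependence on V.
Substituting into the S equation gives S = 2*U + 45.
So M = -2*U - 49.
Substituting into the R equation gives R = 6*U + 119.
K becomes -18*U - 355.
Require -18*U - 355 ≥ -445, so U ≤ 5.
The largest integer in [-5, 9] satisfying this is 5.

U = 5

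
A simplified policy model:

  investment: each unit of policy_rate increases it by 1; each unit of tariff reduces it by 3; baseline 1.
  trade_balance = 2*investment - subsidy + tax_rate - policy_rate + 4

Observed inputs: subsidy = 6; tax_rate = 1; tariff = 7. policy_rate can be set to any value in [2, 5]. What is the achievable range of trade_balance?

-39 to -36

Substituting into the investment equation gives investment = policy_rate - 20.
This gives trade_balance = policy_rate - 41.
Linear in policy_rate, so extremes are at the endpoints: policy_rate = 2 gives trade_balance = -39; policy_rate = 5 gives trade_balance = -36.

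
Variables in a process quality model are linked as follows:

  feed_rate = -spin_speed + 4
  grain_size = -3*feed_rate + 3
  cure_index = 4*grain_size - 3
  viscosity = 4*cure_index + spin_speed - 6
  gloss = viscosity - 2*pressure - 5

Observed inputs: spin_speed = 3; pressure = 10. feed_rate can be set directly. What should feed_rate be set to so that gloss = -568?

feed_rate = 12

Intervening on feed_rate fixes its value directly, overriding its dependence on spin_speed.
Substituting into the cure_index equation gives cure_index = -12*feed_rate + 9.
Substituting into the viscosity equation gives viscosity = -48*feed_rate + 33.
Substituting into the gloss equation gives gloss = -48*feed_rate + 8.
Solve -48*feed_rate + 8 = -568: feed_rate = (-568 - 8) / -48 = 12.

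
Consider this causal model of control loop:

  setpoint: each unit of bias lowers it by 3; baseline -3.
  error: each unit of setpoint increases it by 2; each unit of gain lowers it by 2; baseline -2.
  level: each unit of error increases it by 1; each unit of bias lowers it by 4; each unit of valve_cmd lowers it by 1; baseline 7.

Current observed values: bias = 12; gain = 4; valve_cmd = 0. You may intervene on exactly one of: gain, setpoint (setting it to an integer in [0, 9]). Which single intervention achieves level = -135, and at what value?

set gain = 7

Intervening on gain: with other inputs at their observed values, level = -2*gain - 121. Solving for -135 gives gain = 7, within [0, 9].
Intervening on setpoint: level = 2*setpoint - 51. Reaching -135 requires setpoint = -42, outside [0, 9].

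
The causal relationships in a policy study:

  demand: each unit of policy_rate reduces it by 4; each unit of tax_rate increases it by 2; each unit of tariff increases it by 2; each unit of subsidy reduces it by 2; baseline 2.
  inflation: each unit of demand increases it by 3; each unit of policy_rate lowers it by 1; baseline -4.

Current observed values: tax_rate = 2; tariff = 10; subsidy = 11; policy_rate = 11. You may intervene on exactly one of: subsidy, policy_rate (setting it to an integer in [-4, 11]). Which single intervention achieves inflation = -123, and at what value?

set subsidy = 9

Intervening on subsidy: with other inputs at their observed values, inflation = -6*subsidy - 69. Solving for -123 gives subsidy = 9, within [-4, 11].
Intervening on policy_rate: inflation = -13*policy_rate + 8. Reaching -123 requires policy_rate = 131/13, not an integer.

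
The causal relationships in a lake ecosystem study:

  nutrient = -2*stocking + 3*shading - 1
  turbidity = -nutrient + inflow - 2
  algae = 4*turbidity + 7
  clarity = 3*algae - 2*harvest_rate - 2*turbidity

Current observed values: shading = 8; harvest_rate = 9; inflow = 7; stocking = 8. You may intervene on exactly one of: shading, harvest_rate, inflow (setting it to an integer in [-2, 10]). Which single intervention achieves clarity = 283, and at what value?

Intervening on shading: with other inputs at their observed values, clarity = -30*shading + 223. Solving for 283 gives shading = -2, within [-2, 10].
Intervening on harvest_rate: clarity = -2*harvest_rate + 1. Reaching 283 requires harvest_rate = -141, outside [-2, 10].
Intervening on inflow: clarity = 10*inflow - 87. Reaching 283 requires inflow = 37, outside [-2, 10].

set shading = -2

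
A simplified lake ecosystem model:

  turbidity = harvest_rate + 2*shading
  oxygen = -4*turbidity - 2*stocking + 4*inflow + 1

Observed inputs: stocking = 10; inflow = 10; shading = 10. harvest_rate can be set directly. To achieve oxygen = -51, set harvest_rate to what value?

harvest_rate = -2

Substituting into the turbidity equation gives turbidity = harvest_rate + 20.
So oxygen = -4*harvest_rate - 59.
Solve -4*harvest_rate - 59 = -51: harvest_rate = (-51 + 59) / -4 = -2.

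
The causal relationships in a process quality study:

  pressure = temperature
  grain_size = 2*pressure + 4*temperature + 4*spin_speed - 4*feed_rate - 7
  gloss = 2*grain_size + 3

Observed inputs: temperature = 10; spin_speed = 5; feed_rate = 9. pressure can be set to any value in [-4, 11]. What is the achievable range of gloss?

21 to 81

Intervening on pressure fixes its value directly, overriding its dependence on temperature.
Substituting into the grain_size equation gives grain_size = 2*pressure + 17.
gloss becomes 4*pressure + 37.
Linear in pressure, so extremes are at the endpoints: pressure = -4 gives gloss = 21; pressure = 11 gives gloss = 81.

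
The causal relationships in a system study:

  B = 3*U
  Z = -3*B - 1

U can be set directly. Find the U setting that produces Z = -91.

U = 10

Substituting into the Z equation gives Z = -9*U - 1.
Solve -9*U - 1 = -91: U = (-91 + 1) / -9 = 10.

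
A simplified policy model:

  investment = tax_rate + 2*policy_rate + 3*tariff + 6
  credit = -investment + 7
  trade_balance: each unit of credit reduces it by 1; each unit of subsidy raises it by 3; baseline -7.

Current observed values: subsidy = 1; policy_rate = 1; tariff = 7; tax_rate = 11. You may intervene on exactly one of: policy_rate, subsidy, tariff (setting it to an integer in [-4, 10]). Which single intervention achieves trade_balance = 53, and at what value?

Intervening on policy_rate: trade_balance = 2*policy_rate + 27. Reaching 53 requires policy_rate = 13, outside [-4, 10].
Intervening on subsidy: with other inputs at their observed values, trade_balance = 3*subsidy + 26. Solving for 53 gives subsidy = 9, within [-4, 10].
Intervening on tariff: trade_balance = 3*tariff + 8. Reaching 53 requires tariff = 15, outside [-4, 10].

set subsidy = 9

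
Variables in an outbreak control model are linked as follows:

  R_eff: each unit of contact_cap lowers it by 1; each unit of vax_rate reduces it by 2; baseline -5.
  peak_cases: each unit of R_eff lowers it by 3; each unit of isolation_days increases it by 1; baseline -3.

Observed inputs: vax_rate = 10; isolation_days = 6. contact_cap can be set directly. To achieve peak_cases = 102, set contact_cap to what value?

Substituting into the R_eff equation gives R_eff = -contact_cap - 25.
Substituting into the peak_cases equation gives peak_cases = 3*contact_cap + 78.
Solve 3*contact_cap + 78 = 102: contact_cap = (102 - 78) / 3 = 8.

contact_cap = 8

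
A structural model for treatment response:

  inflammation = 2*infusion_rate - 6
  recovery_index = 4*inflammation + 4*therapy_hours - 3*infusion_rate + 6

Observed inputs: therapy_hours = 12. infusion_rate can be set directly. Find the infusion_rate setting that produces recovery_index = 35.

Substituting into the recovery_index equation gives recovery_index = 5*infusion_rate + 30.
Solve 5*infusion_rate + 30 = 35: infusion_rate = (35 - 30) / 5 = 1.

infusion_rate = 1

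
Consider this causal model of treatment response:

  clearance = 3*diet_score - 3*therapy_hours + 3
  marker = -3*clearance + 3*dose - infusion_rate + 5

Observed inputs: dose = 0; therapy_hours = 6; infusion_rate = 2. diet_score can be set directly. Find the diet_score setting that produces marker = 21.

diet_score = 3

Substituting into the clearance equation gives clearance = 3*diet_score - 15.
Substituting into the marker equation gives marker = -9*diet_score + 48.
Solve -9*diet_score + 48 = 21: diet_score = (21 - 48) / -9 = 3.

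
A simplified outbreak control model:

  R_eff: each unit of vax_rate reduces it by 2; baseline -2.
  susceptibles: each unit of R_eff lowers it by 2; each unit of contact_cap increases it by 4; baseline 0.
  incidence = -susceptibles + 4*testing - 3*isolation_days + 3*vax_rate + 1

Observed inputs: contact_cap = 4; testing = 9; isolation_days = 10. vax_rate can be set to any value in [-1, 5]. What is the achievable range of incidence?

-18 to -12

Substituting into the susceptibles equation gives susceptibles = 4*vax_rate + 20.
incidence becomes -vax_rate - 13.
Linear in vax_rate, so extremes are at the endpoints: vax_rate = -1 gives incidence = -12; vax_rate = 5 gives incidence = -18.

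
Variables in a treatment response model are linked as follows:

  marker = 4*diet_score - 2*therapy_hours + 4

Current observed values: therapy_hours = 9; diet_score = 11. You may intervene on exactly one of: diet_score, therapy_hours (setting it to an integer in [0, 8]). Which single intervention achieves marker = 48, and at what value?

Intervening on diet_score: marker = 4*diet_score - 14. Reaching 48 requires diet_score = 31/2, not an integer.
Intervening on therapy_hours: with other inputs at their observed values, marker = -2*therapy_hours + 48. Solving for 48 gives therapy_hours = 0, within [0, 8].

set therapy_hours = 0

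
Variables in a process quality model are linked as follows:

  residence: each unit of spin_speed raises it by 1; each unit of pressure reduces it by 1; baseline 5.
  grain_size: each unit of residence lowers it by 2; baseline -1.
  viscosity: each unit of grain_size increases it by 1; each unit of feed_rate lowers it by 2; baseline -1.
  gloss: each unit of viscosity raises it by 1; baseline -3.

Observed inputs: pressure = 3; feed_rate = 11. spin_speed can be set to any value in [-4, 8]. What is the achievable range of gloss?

-47 to -23

Substituting into the residence equation gives residence = spin_speed + 2.
grain_size becomes -2*spin_speed - 5.
Substituting into the viscosity equation gives viscosity = -2*spin_speed - 28.
Substituting into the gloss equation gives gloss = -2*spin_speed - 31.
Linear in spin_speed, so extremes are at the endpoints: spin_speed = -4 gives gloss = -23; spin_speed = 8 gives gloss = -47.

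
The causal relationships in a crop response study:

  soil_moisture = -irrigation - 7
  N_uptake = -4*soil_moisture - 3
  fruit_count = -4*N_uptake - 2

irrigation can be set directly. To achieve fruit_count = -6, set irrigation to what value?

irrigation = -6

Substituting into the N_uptake equation gives N_uptake = 4*irrigation + 25.
Substituting into the fruit_count equation gives fruit_count = -16*irrigation - 102.
Solve -16*irrigation - 102 = -6: irrigation = (-6 + 102) / -16 = -6.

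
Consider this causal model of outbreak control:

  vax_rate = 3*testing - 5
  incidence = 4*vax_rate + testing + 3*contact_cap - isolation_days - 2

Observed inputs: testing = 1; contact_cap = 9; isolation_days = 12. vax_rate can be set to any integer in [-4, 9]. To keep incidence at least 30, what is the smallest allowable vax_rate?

vax_rate = 4

Intervening on vax_rate fixes its value directly, overriding its dependence on testing.
Substituting into the incidence equation gives incidence = 4*vax_rate + 14.
Require 4*vax_rate + 14 ≥ 30, so vax_rate ≥ 4.
The smallest integer in [-4, 9] satisfying this is 4.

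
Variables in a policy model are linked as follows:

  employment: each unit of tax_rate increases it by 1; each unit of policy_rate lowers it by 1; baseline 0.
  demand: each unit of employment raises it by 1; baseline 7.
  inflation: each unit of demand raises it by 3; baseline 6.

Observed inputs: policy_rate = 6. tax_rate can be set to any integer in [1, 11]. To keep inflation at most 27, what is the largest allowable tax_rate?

tax_rate = 6

Substituting into the employment equation gives employment = tax_rate - 6.
Substituting into the demand equation gives demand = tax_rate + 1.
inflation becomes 3*tax_rate + 9.
Require 3*tax_rate + 9 ≤ 27, so tax_rate ≤ 6.
The largest integer in [1, 11] satisfying this is 6.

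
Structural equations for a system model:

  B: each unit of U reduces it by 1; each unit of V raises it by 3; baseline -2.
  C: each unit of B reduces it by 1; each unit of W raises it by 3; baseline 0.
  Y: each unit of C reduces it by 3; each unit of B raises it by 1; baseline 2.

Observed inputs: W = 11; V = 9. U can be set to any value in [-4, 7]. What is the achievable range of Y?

Substituting into the B equation gives B = -U + 25.
This gives C = U + 8.
Substituting into the Y equation gives Y = -4*U + 3.
Linear in U, so extremes are at the endpoints: U = -4 gives Y = 19; U = 7 gives Y = -25.

-25 to 19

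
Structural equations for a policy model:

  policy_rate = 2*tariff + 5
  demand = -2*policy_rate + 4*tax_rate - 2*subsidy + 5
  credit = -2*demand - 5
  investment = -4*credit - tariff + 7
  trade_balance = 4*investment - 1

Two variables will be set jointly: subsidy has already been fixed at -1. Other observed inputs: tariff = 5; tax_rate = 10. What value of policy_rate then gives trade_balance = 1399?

With subsidy held at -1:
Intervening on policy_rate fixes its value directly, overriding its dependence on tariff.
Substituting into the demand equation gives demand = -2*policy_rate + 47.
Substituting into the credit equation gives credit = 4*policy_rate - 99.
So investment = -16*policy_rate + 398.
Substituting into the trade_balance equation gives trade_balance = -64*policy_rate + 1591.
Solve -64*policy_rate + 1591 = 1399: policy_rate = (1399 - 1591) / -64 = 3.

policy_rate = 3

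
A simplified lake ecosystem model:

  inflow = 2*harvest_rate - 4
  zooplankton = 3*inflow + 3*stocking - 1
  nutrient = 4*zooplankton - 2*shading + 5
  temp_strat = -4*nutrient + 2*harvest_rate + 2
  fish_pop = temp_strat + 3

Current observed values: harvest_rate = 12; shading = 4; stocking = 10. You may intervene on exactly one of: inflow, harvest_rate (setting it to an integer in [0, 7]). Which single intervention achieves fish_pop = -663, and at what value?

set inflow = 5

Intervening on inflow: with other inputs at their observed values, fish_pop = -48*inflow - 423. Solving for -663 gives inflow = 5, within [0, 7].
Intervening on harvest_rate: fish_pop = -94*harvest_rate - 255. Reaching -663 requires harvest_rate = 204/47, not an integer.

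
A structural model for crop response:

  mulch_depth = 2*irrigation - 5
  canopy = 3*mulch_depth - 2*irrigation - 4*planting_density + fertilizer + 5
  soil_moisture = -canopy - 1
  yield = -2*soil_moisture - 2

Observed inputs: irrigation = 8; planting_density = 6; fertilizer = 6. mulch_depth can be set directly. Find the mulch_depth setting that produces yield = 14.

Intervening on mulch_depth fixes its value directly, overriding its dependence on irrigation.
Substituting into the canopy equation gives canopy = 3*mulch_depth - 29.
soil_moisture becomes -3*mulch_depth + 28.
Substituting into the yield equation gives yield = 6*mulch_depth - 58.
Solve 6*mulch_depth - 58 = 14: mulch_depth = (14 + 58) / 6 = 12.

mulch_depth = 12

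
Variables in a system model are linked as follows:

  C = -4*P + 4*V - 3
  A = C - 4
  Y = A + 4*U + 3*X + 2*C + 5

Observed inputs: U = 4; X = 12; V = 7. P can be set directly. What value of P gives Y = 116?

Substituting into the C equation gives C = -4*P + 25.
Substituting into the A equation gives A = -4*P + 21.
This gives Y = -12*P + 128.
Solve -12*P + 128 = 116: P = (116 - 128) / -12 = 1.

P = 1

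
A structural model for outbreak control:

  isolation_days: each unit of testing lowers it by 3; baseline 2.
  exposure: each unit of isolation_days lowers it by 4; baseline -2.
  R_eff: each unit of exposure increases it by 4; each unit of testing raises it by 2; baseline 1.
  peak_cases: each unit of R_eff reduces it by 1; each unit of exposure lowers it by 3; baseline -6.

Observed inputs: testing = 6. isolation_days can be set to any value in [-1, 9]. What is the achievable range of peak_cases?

Intervening on isolation_days fixes its value directly, overriding its dependence on testing.
Substituting into the R_eff equation gives R_eff = -16*isolation_days + 5.
So peak_cases = 28*isolation_days - 5.
Linear in isolation_days, so extremes are at the endpoints: isolation_days = -1 gives peak_cases = -33; isolation_days = 9 gives peak_cases = 247.

-33 to 247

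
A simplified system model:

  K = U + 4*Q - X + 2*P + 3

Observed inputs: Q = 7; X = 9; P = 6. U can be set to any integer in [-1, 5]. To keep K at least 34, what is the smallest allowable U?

Substituting into the K equation gives K = U + 34.
Require U + 34 ≥ 34, so U ≥ 0.
The smallest integer in [-1, 5] satisfying this is 0.

U = 0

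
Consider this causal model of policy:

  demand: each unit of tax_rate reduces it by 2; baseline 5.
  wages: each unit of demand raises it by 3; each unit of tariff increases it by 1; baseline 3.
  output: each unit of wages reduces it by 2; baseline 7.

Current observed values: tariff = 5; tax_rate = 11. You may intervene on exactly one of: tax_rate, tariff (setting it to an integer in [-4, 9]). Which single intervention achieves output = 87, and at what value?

Intervening on tax_rate: output = 12*tax_rate - 39. Reaching 87 requires tax_rate = 21/2, not an integer.
Intervening on tariff: with other inputs at their observed values, output = -2*tariff + 103. Solving for 87 gives tariff = 8, within [-4, 9].

set tariff = 8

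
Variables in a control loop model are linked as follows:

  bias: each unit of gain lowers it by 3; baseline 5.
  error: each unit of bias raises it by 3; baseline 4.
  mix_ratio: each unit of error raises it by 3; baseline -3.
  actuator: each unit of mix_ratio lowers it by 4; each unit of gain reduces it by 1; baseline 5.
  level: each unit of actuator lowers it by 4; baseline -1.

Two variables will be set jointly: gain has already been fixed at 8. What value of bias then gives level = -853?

bias = -7

With gain held at 8:
Intervening on bias fixes its value directly, overriding its dependence on gain.
Substituting into the mix_ratio equation gives mix_ratio = 9*bias + 9.
Substituting into the actuator equation gives actuator = -36*bias - 39.
level becomes 144*bias + 155.
Solve 144*bias + 155 = -853: bias = (-853 - 155) / 144 = -7.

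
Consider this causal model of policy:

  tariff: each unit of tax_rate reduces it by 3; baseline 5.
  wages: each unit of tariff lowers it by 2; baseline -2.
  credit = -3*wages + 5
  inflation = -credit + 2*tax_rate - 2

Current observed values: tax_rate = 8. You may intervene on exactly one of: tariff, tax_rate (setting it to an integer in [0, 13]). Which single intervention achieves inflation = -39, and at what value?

set tariff = 7

Intervening on tariff: with other inputs at their observed values, inflation = -6*tariff + 3. Solving for -39 gives tariff = 7, within [0, 13].
Intervening on tax_rate: inflation = 20*tax_rate - 43. Reaching -39 requires tax_rate = 1/5, not an integer.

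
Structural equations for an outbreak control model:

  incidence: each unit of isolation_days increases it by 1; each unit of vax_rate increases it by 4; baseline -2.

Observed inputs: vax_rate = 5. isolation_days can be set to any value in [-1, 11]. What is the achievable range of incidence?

Substituting into the incidence equation gives incidence = isolation_days + 18.
Linear in isolation_days, so extremes are at the endpoints: isolation_days = -1 gives incidence = 17; isolation_days = 11 gives incidence = 29.

17 to 29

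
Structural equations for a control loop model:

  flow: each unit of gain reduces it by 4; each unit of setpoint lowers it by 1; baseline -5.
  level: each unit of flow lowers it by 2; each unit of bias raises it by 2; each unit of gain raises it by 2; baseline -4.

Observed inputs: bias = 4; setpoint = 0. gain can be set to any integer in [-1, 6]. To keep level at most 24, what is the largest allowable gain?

Substituting into the flow equation gives flow = -4*gain - 5.
So level = 10*gain + 14.
Require 10*gain + 14 ≤ 24, so gain ≤ 1.
The largest integer in [-1, 6] satisfying this is 1.

gain = 1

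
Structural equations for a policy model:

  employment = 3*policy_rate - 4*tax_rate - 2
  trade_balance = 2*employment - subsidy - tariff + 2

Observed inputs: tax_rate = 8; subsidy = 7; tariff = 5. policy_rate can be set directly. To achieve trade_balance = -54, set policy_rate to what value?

Substituting into the employment equation gives employment = 3*policy_rate - 34.
So trade_balance = 6*policy_rate - 78.
Solve 6*policy_rate - 78 = -54: policy_rate = (-54 + 78) / 6 = 4.

policy_rate = 4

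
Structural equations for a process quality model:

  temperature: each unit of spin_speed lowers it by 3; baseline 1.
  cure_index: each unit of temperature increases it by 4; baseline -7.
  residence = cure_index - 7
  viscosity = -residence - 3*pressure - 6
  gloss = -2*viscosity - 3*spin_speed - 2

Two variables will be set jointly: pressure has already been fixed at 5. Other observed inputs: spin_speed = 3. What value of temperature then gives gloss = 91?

With pressure held at 5:
Intervening on temperature fixes its value directly, overriding its dependence on spin_speed.
Substituting into the residence equation gives residence = 4*temperature - 14.
This gives viscosity = -4*temperature - 7.
Substituting into the gloss equation gives gloss = 8*temperature + 3.
Solve 8*temperature + 3 = 91: temperature = (91 - 3) / 8 = 11.

temperature = 11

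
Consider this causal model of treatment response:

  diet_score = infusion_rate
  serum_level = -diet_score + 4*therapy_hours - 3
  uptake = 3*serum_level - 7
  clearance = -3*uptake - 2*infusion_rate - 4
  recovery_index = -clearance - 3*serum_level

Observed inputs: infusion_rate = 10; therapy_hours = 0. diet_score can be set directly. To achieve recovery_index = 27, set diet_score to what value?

Intervening on diet_score fixes its value directly, overriding its dependence on infusion_rate.
Substituting into the serum_level equation gives serum_level = -diet_score - 3.
Substituting into the uptake equation gives uptake = -3*diet_score - 16.
Substituting into the clearance equation gives clearance = 9*diet_score + 24.
Substituting into the recovery_index equation gives recovery_index = -6*diet_score - 15.
Solve -6*diet_score - 15 = 27: diet_score = (27 + 15) / -6 = -7.

diet_score = -7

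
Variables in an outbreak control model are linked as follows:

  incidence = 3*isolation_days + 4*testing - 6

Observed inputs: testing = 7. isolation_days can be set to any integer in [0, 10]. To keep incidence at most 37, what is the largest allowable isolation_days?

isolation_days = 5

Substituting into the incidence equation gives incidence = 3*isolation_days + 22.
Require 3*isolation_days + 22 ≤ 37, so isolation_days ≤ 5.
The largest integer in [0, 10] satisfying this is 5.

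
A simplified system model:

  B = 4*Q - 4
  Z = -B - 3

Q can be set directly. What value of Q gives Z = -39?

Q = 10

Substituting into the Z equation gives Z = -4*Q + 1.
Solve -4*Q + 1 = -39: Q = (-39 - 1) / -4 = 10.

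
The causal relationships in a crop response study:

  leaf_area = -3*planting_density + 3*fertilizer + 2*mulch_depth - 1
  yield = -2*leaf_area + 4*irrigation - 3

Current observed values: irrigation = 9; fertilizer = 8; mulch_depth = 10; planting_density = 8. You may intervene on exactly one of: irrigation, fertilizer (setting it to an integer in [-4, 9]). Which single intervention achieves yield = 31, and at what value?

set fertilizer = 2

Intervening on irrigation: yield = 4*irrigation - 41. Reaching 31 requires irrigation = 18, outside [-4, 9].
Intervening on fertilizer: with other inputs at their observed values, yield = -6*fertilizer + 43. Solving for 31 gives fertilizer = 2, within [-4, 9].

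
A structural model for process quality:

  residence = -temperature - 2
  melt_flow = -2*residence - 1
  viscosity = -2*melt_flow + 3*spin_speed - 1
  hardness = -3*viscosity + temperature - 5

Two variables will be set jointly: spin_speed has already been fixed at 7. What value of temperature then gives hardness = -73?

With spin_speed held at 7:
Substituting into the melt_flow equation gives melt_flow = 2*temperature + 3.
Substituting into the viscosity equation gives viscosity = -4*temperature + 14.
This gives hardness = 13*temperature - 47.
Solve 13*temperature - 47 = -73: temperature = (-73 + 47) / 13 = -2.

temperature = -2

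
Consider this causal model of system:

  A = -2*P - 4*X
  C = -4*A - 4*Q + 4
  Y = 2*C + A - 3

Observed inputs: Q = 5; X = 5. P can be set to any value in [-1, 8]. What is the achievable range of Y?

Substituting into the A equation gives A = -2*P - 20.
C becomes 8*P + 64.
This gives Y = 14*P + 105.
Linear in P, so extremes are at the endpoints: P = -1 gives Y = 91; P = 8 gives Y = 217.

91 to 217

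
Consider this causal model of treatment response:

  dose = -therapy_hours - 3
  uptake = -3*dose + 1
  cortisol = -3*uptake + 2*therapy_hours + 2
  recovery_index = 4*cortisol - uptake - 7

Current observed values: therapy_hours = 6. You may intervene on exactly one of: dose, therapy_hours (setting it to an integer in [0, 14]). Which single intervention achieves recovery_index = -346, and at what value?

Intervening on dose: recovery_index = 39*dose + 36. Reaching -346 requires dose = -382/39, not an integer.
Intervening on therapy_hours: with other inputs at their observed values, recovery_index = -31*therapy_hours - 129. Solving for -346 gives therapy_hours = 7, within [0, 14].

set therapy_hours = 7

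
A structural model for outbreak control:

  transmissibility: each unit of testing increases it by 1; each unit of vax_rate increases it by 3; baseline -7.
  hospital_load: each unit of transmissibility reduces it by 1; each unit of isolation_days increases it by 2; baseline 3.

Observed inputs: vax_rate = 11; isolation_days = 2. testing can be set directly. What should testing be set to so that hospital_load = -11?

testing = -8

Substituting into the transmissibility equation gives transmissibility = testing + 26.
hospital_load becomes -testing - 19.
Solve -testing - 19 = -11: testing = (-11 + 19) / -1 = -8.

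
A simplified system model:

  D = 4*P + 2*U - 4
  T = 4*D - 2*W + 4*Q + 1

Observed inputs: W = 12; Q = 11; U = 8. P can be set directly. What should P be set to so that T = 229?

P = 10

Substituting into the D equation gives D = 4*P + 12.
Substituting into the T equation gives T = 16*P + 69.
Solve 16*P + 69 = 229: P = (229 - 69) / 16 = 10.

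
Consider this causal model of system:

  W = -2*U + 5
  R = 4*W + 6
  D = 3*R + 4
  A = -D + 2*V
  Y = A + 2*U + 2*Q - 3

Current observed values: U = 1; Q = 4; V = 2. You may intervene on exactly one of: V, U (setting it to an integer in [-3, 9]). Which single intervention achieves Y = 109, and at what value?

set U = 7

Intervening on V: Y = 2*V - 51. Reaching 109 requires V = 80, outside [-3, 9].
Intervening on U: with other inputs at their observed values, Y = 26*U - 73. Solving for 109 gives U = 7, within [-3, 9].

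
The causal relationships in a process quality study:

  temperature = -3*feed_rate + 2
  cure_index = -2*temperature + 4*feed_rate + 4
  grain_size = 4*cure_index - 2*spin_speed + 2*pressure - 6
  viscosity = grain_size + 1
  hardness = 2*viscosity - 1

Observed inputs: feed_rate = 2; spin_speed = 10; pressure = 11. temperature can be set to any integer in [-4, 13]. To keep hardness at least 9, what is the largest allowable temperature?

Intervening on temperature fixes its value directly, overriding its dependence on feed_rate.
Substituting into the cure_index equation gives cure_index = -2*temperature + 12.
Substituting into the grain_size equation gives grain_size = -8*temperature + 44.
Substituting into the viscosity equation gives viscosity = -8*temperature + 45.
Substituting into the hardness equation gives hardness = -16*temperature + 89.
Require -16*temperature + 89 ≥ 9, so temperature ≤ 5.
The largest integer in [-4, 13] satisfying this is 5.

temperature = 5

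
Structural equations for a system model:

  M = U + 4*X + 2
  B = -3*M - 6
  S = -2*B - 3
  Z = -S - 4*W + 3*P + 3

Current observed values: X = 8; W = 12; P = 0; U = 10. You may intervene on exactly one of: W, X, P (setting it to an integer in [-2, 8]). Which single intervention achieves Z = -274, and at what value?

Intervening on W: with other inputs at their observed values, Z = -4*W - 270. Solving for -274 gives W = 1, within [-2, 8].
Intervening on X: Z = -24*X - 126. Reaching -274 requires X = 37/6, not an integer.
Intervening on P: Z = 3*P - 318. Reaching -274 requires P = 44/3, not an integer.

set W = 1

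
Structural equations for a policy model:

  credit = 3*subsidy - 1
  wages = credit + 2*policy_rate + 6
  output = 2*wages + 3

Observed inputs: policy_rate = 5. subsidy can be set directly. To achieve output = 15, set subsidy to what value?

subsidy = -3

Substituting into the wages equation gives wages = 3*subsidy + 15.
Substituting into the output equation gives output = 6*subsidy + 33.
Solve 6*subsidy + 33 = 15: subsidy = (15 - 33) / 6 = -3.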